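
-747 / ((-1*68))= 747 / 68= 10.99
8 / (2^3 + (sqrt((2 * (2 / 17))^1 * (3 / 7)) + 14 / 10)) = 223720 / 262571 - 400 * sqrt(357) / 262571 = 0.82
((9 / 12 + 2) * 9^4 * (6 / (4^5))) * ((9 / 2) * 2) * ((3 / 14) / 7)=5845851 / 200704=29.13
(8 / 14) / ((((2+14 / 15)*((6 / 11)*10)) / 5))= 5 / 28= 0.18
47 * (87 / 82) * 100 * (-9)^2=16560450 / 41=403913.41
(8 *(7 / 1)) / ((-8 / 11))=-77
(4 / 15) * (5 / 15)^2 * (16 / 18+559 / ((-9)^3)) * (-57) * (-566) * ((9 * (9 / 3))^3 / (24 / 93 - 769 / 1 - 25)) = -59340572 / 20505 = -2893.96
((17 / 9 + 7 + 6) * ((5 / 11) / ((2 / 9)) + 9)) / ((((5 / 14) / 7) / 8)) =1418256 / 55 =25786.47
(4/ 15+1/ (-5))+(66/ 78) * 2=343/ 195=1.76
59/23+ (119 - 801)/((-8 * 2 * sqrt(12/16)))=59/23+ 341 * sqrt(3)/12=51.78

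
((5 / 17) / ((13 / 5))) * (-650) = -1250 / 17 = -73.53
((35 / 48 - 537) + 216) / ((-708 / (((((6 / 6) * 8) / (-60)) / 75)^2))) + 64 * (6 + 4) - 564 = 817209015373 / 10752750000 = 76.00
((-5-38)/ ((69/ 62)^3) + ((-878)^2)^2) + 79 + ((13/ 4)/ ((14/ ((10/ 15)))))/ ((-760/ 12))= 1038572857006209211903/ 1747667880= 594262141503.80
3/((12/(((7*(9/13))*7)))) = 441/52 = 8.48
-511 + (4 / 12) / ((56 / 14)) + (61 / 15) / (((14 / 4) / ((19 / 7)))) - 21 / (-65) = -19394351 / 38220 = -507.44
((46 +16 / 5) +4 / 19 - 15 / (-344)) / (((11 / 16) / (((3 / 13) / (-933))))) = -3232322 / 181672205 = -0.02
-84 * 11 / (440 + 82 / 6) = -2772 / 1361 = -2.04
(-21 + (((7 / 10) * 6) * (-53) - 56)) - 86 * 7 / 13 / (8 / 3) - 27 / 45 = -82567 / 260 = -317.57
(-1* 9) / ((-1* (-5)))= -9 / 5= -1.80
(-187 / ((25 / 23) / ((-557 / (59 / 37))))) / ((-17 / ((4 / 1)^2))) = -83425232 / 1475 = -56559.48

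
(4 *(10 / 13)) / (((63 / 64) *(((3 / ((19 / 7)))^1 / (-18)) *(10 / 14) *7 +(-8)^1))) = -97280 / 258531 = -0.38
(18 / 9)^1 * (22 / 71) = 44 / 71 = 0.62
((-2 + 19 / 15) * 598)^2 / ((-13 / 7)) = -23299276 / 225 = -103552.34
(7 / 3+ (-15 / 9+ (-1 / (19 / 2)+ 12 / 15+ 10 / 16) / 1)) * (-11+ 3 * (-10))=-185689 / 2280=-81.44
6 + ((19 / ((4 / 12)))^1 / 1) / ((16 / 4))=81 / 4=20.25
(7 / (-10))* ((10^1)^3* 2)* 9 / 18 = -700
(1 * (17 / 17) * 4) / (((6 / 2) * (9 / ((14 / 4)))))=14 / 27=0.52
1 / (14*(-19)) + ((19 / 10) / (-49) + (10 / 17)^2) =408278 / 1345295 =0.30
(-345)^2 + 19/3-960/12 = 356854/3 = 118951.33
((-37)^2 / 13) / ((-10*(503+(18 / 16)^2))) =-43808 / 2097745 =-0.02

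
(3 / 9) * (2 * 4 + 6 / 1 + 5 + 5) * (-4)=-32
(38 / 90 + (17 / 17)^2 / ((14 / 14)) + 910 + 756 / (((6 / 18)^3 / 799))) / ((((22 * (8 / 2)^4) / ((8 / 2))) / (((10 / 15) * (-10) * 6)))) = -33361567 / 72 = -463355.10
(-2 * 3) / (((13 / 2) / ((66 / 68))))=-198 / 221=-0.90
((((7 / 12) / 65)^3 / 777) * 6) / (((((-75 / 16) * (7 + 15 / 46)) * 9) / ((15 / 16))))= -1127 / 66568374990000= -0.00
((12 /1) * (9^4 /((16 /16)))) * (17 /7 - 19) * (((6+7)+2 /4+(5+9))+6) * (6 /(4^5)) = -114732207 /448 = -256098.68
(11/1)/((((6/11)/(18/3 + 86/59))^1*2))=13310/177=75.20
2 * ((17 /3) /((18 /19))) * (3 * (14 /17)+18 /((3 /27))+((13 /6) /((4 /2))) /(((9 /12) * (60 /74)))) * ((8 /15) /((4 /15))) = 14498843 /3645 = 3977.73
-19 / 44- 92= -4067 / 44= -92.43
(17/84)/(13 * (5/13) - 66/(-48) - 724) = -34/120561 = -0.00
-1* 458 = -458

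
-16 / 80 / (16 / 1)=-1 / 80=-0.01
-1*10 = -10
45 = 45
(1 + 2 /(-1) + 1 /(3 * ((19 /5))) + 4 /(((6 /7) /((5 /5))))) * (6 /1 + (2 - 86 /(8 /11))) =-15729 /38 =-413.92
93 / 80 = 1.16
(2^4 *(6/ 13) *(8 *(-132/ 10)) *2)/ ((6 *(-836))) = 384/ 1235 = 0.31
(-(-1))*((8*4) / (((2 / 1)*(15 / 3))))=16 / 5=3.20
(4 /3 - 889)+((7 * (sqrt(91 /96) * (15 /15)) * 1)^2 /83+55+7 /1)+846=166475 /7968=20.89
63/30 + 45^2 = 2027.10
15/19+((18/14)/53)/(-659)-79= -363310825/4645291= -78.21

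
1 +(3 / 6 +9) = 21 / 2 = 10.50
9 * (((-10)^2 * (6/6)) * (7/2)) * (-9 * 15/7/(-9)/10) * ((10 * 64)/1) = 432000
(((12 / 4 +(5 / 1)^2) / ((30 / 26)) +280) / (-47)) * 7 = -45.32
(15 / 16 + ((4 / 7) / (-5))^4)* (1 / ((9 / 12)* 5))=22513471 / 90037500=0.25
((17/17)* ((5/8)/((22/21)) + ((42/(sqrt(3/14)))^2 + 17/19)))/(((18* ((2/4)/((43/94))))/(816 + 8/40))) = 87846135727/257184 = 341569.21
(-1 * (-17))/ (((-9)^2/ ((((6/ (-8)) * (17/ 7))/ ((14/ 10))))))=-1445/ 5292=-0.27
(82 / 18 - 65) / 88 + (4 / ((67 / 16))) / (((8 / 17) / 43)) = 86.60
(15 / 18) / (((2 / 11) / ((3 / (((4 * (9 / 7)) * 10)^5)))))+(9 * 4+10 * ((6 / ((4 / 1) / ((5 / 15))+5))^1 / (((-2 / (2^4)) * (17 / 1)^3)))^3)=101459343667367416547508604397 / 2818315099027878485114880000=36.00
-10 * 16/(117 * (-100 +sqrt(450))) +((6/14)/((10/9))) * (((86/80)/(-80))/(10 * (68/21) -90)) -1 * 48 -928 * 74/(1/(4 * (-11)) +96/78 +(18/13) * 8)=-34280133726566658773/6080293327680000 +16 * sqrt(2)/7449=-5637.90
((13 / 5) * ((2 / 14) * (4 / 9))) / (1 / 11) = 572 / 315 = 1.82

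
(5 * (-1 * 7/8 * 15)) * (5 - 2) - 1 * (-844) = 5177/8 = 647.12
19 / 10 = 1.90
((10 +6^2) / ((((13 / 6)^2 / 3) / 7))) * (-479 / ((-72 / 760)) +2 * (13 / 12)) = 175906668 / 169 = 1040867.86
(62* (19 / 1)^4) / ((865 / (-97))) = -783750494 / 865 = -906069.94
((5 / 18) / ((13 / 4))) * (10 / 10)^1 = 10 / 117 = 0.09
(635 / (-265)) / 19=-127 / 1007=-0.13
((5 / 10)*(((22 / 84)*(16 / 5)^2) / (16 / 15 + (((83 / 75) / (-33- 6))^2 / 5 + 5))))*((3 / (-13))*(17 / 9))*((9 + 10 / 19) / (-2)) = 7920198000 / 17258579681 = 0.46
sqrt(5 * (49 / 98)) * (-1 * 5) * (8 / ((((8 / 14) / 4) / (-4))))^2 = -125440 * sqrt(10) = -396676.11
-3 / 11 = -0.27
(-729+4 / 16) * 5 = -14575 / 4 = -3643.75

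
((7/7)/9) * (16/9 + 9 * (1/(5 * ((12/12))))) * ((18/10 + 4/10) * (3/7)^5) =759/60025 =0.01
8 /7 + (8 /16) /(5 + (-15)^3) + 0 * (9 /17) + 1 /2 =77503 /47180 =1.64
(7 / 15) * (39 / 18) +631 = 56881 / 90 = 632.01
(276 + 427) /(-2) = -703 /2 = -351.50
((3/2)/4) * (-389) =-1167/8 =-145.88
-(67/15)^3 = -300763/3375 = -89.11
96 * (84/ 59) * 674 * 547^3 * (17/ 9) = 1680268967492864/ 59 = 28479135042251.93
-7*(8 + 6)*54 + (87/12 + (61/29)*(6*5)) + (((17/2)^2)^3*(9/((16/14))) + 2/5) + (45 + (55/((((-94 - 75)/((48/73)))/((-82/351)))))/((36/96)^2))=2859450043081948931/964441520640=2964876.54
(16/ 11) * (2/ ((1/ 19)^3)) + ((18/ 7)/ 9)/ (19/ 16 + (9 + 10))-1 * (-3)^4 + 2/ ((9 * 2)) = 4448258392/ 223839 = 19872.58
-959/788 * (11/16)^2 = -116039/201728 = -0.58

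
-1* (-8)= 8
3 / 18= 1 / 6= 0.17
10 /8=5 /4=1.25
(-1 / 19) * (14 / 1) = -0.74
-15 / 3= -5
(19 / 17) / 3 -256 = -13037 / 51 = -255.63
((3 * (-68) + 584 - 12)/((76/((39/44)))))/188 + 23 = 904613/39292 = 23.02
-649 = -649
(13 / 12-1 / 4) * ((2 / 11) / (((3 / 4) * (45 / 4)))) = 16 / 891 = 0.02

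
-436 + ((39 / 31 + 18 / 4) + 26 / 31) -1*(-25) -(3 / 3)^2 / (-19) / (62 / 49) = -238169 / 589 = -404.36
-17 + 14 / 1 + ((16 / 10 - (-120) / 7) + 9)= 866 / 35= 24.74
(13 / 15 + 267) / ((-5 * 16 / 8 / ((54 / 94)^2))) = -488187 / 55225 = -8.84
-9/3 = -3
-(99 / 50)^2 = -9801 / 2500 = -3.92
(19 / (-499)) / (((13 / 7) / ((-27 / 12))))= 1197 / 25948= 0.05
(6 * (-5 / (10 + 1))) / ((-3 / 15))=150 / 11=13.64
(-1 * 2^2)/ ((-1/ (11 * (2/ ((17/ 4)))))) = 352/ 17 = 20.71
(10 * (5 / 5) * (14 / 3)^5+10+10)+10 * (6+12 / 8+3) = 22257.67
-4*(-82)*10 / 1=3280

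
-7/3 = -2.33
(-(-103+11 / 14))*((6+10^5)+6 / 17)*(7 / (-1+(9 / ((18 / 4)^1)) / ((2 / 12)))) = 1216427274 / 187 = 6504958.68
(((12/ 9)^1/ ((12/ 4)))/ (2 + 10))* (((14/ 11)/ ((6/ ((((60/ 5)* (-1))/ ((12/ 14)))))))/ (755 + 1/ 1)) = -7/ 48114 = -0.00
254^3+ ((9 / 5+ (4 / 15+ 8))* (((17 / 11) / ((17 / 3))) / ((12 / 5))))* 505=2163168703 / 132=16387641.69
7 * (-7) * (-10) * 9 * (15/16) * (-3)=-99225/8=-12403.12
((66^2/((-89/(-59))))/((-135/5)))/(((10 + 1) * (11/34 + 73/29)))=-2559656/747867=-3.42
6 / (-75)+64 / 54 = 1.11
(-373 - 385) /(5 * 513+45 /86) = -65188 /220635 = -0.30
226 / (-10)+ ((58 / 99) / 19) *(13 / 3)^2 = -1863967 / 84645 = -22.02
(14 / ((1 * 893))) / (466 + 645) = 14 / 992123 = 0.00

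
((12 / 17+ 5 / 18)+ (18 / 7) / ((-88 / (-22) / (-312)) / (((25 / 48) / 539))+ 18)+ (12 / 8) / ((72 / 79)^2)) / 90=1054064087 / 28463581440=0.04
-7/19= -0.37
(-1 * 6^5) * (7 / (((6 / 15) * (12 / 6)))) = -68040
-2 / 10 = -1 / 5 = -0.20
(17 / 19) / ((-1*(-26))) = 17 / 494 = 0.03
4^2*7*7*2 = 1568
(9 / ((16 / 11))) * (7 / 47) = 693 / 752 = 0.92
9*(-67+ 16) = -459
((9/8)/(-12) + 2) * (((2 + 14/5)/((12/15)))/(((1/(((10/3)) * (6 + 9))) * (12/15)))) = 22875/32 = 714.84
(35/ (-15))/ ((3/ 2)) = -14/ 9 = -1.56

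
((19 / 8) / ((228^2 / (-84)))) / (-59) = 7 / 107616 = 0.00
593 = 593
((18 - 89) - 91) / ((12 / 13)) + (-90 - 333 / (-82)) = -10719 / 41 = -261.44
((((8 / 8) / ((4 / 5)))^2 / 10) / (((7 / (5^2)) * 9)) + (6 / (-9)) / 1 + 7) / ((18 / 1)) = 12893 / 36288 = 0.36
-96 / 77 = -1.25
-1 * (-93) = 93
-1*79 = -79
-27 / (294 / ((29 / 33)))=-87 / 1078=-0.08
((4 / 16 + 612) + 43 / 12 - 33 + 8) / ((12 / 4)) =3545 / 18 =196.94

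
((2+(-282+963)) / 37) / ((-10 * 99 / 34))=-11611 / 18315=-0.63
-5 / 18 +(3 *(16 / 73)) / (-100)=-0.28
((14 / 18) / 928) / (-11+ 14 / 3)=-7 / 52896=-0.00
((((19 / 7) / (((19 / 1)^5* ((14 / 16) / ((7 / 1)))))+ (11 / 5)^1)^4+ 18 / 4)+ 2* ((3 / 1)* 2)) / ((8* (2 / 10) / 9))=311069772869242578154312764843 / 1385095667951716847204162000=224.58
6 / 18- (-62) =187 / 3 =62.33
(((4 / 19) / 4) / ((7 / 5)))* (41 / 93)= 205 / 12369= 0.02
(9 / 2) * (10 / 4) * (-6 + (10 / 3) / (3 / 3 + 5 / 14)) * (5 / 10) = -19.93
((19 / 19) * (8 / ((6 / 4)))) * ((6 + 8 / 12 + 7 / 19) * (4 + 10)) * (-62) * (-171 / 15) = 5569088 / 15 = 371272.53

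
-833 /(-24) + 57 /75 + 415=270281 /600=450.47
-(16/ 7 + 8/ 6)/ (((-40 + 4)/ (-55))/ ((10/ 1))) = -10450/ 189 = -55.29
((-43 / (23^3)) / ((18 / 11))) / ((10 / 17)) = -0.00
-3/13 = -0.23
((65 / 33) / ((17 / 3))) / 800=13 / 29920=0.00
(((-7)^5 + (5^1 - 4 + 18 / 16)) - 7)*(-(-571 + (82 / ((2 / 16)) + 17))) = 1714811.25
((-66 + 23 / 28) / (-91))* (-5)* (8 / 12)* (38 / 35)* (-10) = 25.92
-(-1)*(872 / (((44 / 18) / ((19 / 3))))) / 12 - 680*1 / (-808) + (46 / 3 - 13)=191.45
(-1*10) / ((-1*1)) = 10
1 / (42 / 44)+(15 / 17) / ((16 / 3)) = 6929 / 5712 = 1.21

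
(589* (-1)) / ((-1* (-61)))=-589 / 61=-9.66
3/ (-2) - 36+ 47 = 19/ 2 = 9.50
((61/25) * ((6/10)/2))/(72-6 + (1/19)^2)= 66063/5956750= 0.01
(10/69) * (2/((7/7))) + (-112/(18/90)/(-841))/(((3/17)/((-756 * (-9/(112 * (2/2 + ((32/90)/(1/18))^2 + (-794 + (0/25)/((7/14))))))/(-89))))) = 3164140720/10788809709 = 0.29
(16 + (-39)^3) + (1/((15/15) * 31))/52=-95596435/1612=-59303.00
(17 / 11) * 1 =17 / 11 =1.55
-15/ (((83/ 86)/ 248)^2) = -6823253760/ 6889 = -990456.34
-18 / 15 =-6 / 5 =-1.20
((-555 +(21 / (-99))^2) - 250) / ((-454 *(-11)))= -0.16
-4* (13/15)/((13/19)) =-76/15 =-5.07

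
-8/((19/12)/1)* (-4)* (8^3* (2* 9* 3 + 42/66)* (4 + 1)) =590807040/209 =2826827.94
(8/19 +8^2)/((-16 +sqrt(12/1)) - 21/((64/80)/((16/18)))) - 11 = -415105/32813 - 2754 *sqrt(3)/32813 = -12.80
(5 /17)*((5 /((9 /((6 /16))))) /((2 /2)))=25 /408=0.06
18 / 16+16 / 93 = 965 / 744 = 1.30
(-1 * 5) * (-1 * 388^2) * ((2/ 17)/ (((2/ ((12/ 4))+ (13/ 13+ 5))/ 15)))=3387240/ 17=199249.41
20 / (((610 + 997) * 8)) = 5 / 3214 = 0.00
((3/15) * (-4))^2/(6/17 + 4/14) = 1.00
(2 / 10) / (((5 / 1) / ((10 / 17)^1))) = 2 / 85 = 0.02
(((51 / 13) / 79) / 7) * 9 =459 / 7189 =0.06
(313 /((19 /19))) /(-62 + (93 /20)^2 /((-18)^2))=-4507200 /891839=-5.05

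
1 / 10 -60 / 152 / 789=2486 / 24985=0.10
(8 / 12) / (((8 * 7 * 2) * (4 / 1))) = 1 / 672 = 0.00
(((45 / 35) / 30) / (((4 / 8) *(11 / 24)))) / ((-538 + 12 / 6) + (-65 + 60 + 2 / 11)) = -8 / 23135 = -0.00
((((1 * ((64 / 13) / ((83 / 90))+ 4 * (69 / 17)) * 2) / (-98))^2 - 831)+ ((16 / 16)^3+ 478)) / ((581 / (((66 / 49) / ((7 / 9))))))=-1.05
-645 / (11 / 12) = -7740 / 11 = -703.64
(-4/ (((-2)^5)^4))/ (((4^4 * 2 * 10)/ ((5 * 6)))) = -3/ 134217728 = -0.00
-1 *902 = -902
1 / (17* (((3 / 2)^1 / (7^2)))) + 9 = 557 / 51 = 10.92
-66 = -66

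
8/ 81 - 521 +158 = -362.90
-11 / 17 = -0.65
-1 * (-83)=83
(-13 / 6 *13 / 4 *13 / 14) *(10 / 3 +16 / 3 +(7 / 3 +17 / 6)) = -182351 / 2016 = -90.45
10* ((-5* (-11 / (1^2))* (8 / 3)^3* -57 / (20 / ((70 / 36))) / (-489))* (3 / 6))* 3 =2340800 / 13203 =177.29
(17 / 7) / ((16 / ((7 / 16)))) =17 / 256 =0.07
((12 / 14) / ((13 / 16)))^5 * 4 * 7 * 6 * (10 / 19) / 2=978447237120 / 16938015367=57.77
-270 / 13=-20.77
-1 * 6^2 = -36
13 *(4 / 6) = 26 / 3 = 8.67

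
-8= -8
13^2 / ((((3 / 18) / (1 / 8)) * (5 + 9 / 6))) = 39 / 2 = 19.50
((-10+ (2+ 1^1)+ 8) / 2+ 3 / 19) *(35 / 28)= 125 / 152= 0.82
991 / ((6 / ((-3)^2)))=2973 / 2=1486.50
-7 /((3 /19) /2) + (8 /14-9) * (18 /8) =-107.63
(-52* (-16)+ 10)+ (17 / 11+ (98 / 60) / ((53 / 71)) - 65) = 13655029 / 17490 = 780.73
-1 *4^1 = -4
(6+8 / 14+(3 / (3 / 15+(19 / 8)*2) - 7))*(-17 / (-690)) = 697 / 159390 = 0.00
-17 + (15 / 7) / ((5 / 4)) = -107 / 7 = -15.29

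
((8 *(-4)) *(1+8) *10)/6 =-480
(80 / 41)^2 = 6400 / 1681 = 3.81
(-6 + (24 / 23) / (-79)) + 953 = 1720675 / 1817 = 946.99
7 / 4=1.75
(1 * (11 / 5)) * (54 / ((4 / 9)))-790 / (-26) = 38699 / 130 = 297.68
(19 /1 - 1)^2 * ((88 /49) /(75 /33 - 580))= -313632 /311395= -1.01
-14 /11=-1.27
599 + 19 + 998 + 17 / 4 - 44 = 6305 / 4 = 1576.25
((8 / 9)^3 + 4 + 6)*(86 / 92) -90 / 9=73 / 16767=0.00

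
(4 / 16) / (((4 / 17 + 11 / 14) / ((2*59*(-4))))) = -28084 / 243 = -115.57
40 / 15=8 / 3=2.67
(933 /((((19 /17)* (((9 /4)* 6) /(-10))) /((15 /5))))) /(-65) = 21148 /741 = 28.54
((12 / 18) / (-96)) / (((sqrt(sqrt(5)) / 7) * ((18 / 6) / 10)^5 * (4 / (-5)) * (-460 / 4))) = -4375 * 5^(3 / 4) / 100602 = -0.15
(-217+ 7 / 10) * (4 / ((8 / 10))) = -2163 / 2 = -1081.50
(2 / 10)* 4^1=4 / 5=0.80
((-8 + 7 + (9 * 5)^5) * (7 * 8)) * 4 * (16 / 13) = 661348796416 / 13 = 50872984339.69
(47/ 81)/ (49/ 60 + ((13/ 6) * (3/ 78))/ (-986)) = 0.71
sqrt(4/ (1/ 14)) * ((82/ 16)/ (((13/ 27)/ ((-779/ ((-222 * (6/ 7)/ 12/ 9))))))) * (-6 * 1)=-54328239 * sqrt(14)/ 962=-211307.34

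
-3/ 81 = -1/ 27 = -0.04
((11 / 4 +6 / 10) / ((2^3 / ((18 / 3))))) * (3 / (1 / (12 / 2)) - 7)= 2211 / 80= 27.64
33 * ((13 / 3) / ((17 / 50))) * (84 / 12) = 50050 / 17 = 2944.12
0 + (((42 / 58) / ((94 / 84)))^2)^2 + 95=328479203199071 / 3451305657361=95.18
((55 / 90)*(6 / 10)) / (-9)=-11 / 270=-0.04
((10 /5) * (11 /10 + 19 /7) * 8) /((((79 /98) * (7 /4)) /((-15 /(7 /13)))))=-666432 /553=-1205.12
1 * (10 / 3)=10 / 3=3.33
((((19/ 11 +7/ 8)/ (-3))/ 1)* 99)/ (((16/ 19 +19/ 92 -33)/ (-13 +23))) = 500365/ 18617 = 26.88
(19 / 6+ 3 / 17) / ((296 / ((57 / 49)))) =6479 / 493136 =0.01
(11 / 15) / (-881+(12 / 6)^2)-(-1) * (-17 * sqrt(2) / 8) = -17 * sqrt(2) / 8-11 / 13155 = -3.01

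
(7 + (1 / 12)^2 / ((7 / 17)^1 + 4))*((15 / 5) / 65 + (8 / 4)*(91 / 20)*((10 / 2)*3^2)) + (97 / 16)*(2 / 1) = 1347649399 / 468000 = 2879.59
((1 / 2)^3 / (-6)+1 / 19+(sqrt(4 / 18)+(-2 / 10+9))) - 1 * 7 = 2.30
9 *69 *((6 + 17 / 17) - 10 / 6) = 3312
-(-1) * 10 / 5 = 2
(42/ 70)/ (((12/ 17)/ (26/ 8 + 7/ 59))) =2703/ 944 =2.86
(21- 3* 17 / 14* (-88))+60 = 2811 / 7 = 401.57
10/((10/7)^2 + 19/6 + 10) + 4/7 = 38464/31297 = 1.23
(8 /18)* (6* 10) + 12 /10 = 418 /15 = 27.87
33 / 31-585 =-18102 / 31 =-583.94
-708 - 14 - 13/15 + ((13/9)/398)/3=-38839561/53730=-722.87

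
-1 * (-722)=722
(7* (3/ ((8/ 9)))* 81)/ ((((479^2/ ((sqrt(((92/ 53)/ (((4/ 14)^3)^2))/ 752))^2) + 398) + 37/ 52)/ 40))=10770509475180/ 7664409597163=1.41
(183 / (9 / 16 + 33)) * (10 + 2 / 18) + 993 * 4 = 6487708 / 1611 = 4027.13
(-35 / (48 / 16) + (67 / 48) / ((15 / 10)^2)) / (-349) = 1193 / 37692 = 0.03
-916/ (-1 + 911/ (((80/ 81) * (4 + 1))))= -366400/ 73391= -4.99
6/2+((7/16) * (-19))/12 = 443/192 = 2.31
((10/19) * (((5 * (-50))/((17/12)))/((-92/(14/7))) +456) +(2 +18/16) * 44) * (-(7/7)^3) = -5638895/14858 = -379.52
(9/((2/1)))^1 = 9/2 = 4.50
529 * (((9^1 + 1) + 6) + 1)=8993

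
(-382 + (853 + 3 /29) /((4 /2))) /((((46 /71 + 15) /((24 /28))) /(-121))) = -6054312 /20503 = -295.29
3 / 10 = 0.30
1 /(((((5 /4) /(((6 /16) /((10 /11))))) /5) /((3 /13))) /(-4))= -99 /65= -1.52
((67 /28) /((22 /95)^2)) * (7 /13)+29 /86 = 26365961 /1082224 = 24.36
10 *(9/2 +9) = 135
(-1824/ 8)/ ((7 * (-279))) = 76/ 651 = 0.12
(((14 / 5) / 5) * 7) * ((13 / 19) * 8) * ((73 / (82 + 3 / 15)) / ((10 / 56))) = 20832448 / 195225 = 106.71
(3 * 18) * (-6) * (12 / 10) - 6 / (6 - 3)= -1954 / 5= -390.80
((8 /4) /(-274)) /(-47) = 1 /6439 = 0.00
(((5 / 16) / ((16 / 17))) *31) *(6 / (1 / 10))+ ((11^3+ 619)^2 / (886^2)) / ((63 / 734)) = 59259032075 / 87919552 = 674.01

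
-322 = -322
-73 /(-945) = 73 /945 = 0.08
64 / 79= 0.81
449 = 449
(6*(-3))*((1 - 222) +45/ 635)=505044/ 127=3976.72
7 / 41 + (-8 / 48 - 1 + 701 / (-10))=-43724 / 615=-71.10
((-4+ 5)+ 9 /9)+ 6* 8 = 50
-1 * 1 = -1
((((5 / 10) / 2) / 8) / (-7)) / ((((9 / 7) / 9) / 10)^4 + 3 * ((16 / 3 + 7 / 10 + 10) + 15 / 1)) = -214375 / 4470662002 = -0.00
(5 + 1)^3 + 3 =219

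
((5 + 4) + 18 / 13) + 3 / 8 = 10.76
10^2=100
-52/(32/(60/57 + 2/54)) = -7267/4104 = -1.77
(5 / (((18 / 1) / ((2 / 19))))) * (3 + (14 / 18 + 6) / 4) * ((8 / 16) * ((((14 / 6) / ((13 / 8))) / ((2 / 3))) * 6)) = 455 / 513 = 0.89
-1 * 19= -19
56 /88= 7 /11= 0.64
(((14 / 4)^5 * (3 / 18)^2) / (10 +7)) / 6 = 16807 / 117504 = 0.14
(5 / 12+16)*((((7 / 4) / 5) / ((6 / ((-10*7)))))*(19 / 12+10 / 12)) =-279937 / 1728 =-162.00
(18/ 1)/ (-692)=-9/ 346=-0.03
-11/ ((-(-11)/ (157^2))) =-24649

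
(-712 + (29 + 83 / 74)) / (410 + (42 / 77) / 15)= -2775245 / 1668848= -1.66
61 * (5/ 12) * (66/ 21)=3355/ 42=79.88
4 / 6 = 0.67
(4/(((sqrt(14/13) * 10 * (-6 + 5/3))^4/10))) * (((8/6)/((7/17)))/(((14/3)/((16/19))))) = 5508/963701375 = 0.00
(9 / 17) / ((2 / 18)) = 4.76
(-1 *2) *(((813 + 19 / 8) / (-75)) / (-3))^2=-42549529 / 1620000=-26.27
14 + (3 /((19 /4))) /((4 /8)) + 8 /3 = 1022 /57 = 17.93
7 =7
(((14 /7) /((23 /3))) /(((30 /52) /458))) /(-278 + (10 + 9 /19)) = -34808 /44965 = -0.77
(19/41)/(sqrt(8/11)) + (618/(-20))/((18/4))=-103/15 + 19 * sqrt(22)/164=-6.32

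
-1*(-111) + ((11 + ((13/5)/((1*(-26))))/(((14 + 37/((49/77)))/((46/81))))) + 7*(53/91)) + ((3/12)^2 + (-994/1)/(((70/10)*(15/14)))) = -272038103/42541200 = -6.39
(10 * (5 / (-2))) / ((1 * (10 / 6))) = -15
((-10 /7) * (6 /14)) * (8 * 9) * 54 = -2380.41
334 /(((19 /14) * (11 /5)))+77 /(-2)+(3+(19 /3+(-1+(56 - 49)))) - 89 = -377 /1254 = -0.30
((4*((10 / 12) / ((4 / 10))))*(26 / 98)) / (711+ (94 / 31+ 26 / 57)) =191425 / 61862549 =0.00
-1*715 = -715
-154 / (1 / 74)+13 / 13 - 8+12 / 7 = -79809 / 7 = -11401.29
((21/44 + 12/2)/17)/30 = 19/1496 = 0.01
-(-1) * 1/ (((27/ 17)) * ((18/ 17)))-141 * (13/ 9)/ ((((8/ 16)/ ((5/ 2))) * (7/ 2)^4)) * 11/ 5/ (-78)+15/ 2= 4834439/ 583443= 8.29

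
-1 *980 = -980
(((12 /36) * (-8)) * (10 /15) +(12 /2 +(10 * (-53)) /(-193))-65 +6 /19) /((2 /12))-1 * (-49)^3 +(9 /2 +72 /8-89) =2579232959 /22002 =117227.20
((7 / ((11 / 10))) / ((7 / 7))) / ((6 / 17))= 595 / 33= 18.03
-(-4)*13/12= 4.33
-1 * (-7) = 7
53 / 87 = 0.61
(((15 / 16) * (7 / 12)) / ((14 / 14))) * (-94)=-1645 / 32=-51.41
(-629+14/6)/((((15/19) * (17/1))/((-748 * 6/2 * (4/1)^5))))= 321880064/3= 107293354.67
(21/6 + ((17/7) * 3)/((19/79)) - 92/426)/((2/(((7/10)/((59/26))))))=24731473/4775460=5.18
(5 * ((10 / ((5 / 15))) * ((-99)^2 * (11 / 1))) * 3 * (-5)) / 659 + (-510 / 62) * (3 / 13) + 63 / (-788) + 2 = -77033003349379 / 209274676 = -368095.20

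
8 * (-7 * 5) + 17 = -263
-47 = -47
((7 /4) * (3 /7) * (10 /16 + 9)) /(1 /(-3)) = -693 /32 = -21.66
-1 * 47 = -47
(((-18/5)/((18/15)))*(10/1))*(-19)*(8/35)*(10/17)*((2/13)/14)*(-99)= -902880/10829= -83.38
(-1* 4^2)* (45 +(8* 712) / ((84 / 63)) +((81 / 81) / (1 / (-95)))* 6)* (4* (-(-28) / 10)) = -3357312 / 5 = -671462.40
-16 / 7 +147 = 1013 / 7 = 144.71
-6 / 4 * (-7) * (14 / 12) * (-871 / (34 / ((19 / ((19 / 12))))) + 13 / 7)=-254527 / 68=-3743.04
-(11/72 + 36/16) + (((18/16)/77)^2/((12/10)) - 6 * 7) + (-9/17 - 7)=-6030009505/116113536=-51.93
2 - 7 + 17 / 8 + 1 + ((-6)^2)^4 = 13436913 / 8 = 1679614.12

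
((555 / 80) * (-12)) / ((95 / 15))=-999 / 76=-13.14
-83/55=-1.51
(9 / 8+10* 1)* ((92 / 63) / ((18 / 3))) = 2047 / 756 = 2.71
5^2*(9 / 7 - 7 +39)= 5825 / 7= 832.14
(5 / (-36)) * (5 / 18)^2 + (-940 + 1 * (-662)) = -18685853 / 11664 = -1602.01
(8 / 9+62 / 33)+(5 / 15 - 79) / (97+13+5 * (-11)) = 662 / 495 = 1.34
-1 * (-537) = 537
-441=-441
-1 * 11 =-11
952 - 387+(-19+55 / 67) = 546.82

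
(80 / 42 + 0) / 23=40 / 483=0.08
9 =9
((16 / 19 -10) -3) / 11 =-21 / 19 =-1.11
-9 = -9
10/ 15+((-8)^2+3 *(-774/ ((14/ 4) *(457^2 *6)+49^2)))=425654827/ 6582345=64.67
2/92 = 1/46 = 0.02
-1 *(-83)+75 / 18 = 523 / 6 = 87.17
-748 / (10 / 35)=-2618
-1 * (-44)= 44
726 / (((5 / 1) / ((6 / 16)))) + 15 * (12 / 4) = 1989 / 20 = 99.45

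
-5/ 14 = -0.36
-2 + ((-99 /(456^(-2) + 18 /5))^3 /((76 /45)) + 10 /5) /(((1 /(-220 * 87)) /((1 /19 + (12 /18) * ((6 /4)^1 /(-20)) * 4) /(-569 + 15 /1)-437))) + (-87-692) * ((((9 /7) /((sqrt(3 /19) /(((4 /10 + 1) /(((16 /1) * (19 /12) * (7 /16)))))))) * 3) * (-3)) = -28417738089903329854437576977525926 /275957169552519702202451 + 13284 * sqrt(57) /35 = -102978796837.32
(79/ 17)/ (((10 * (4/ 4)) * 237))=1/ 510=0.00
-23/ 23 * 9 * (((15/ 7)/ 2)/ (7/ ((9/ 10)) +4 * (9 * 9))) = -1215/ 41804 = -0.03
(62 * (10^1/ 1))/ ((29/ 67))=41540/ 29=1432.41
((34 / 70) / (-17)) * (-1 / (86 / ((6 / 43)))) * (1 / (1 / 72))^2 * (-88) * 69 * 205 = -3871701504 / 12943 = -299134.78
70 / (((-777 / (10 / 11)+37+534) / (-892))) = 624400 / 2837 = 220.09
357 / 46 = 7.76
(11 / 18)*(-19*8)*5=-4180 / 9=-464.44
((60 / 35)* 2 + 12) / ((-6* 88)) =-9 / 308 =-0.03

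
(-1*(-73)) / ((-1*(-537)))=73 / 537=0.14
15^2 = 225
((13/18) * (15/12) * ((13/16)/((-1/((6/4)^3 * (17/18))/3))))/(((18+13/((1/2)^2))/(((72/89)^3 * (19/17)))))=-2340819/39478264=-0.06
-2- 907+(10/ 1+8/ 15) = -898.47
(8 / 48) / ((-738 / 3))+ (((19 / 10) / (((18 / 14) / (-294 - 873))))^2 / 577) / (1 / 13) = 356672559163 / 5322825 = 67008.13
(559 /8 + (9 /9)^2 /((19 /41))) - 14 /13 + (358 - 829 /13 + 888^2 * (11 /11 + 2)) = 4675210441 /1976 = 2365997.19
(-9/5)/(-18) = 1/10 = 0.10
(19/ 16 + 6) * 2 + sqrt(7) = sqrt(7) + 115/ 8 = 17.02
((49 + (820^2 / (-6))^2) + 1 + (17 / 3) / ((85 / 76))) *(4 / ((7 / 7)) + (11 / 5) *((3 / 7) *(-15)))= -40125806375938 / 315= -127383512304.57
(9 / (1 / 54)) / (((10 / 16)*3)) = 1296 / 5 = 259.20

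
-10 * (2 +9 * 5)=-470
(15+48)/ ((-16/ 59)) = -3717/ 16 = -232.31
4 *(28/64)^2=49/64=0.77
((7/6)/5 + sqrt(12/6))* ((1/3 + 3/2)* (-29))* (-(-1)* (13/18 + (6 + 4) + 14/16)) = -266365* sqrt(2)/432 - 372911/2592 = -1015.85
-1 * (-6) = 6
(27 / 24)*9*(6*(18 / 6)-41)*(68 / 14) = -31671 / 28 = -1131.11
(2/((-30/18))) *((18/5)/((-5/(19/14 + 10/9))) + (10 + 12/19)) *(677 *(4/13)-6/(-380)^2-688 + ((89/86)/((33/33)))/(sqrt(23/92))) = 1702580556032271/335490837500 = 5074.89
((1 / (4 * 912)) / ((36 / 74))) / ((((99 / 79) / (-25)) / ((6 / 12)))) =-73075 / 13001472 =-0.01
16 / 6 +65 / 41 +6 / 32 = 8737 / 1968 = 4.44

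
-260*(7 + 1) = -2080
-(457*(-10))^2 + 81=-20884819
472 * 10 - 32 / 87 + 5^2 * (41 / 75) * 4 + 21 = 417191 / 87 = 4795.30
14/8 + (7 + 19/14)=283/28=10.11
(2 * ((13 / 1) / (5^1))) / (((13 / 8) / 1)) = 16 / 5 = 3.20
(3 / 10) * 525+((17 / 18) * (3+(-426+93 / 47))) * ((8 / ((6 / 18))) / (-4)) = 239069 / 94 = 2543.29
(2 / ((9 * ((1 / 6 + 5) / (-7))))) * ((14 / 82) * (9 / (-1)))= 588 / 1271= 0.46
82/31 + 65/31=147/31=4.74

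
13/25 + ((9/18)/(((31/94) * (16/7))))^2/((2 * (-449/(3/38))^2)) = 1862072481105329/3580908570675200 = 0.52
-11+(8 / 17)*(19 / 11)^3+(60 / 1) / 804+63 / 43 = -458612653 / 65188387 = -7.04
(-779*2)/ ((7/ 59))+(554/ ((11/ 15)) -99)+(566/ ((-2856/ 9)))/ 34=-2220904979/ 178024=-12475.31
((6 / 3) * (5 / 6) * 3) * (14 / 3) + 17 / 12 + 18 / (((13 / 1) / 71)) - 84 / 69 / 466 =34291513 / 278668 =123.06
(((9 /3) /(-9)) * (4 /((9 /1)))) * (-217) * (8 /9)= 6944 /243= 28.58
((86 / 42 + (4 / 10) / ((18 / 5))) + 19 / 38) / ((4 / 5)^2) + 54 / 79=770489 / 159264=4.84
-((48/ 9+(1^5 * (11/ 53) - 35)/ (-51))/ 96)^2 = -1836025/ 467597376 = -0.00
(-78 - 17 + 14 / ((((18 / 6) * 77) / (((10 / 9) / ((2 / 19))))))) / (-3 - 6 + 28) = -1475 / 297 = -4.97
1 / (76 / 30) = 15 / 38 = 0.39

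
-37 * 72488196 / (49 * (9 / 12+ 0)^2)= -4768112448 / 49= -97308417.31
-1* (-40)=40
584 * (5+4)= 5256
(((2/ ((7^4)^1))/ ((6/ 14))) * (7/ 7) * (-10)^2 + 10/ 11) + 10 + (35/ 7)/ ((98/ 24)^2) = 903520/ 79233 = 11.40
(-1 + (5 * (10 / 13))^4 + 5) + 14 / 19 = 121320490 / 542659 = 223.57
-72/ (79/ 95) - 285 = -29355/ 79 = -371.58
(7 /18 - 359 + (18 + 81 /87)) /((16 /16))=-177313 /522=-339.68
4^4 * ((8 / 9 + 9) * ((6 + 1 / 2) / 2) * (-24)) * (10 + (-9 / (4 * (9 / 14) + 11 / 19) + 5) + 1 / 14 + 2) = -24697377536 / 8799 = -2806839.13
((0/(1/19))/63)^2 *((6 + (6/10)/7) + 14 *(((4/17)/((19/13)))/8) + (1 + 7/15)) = 0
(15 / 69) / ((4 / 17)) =85 / 92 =0.92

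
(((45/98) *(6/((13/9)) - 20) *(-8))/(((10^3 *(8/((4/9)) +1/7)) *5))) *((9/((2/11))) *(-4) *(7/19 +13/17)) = -67177836/466613875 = -0.14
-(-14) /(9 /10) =140 /9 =15.56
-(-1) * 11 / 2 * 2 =11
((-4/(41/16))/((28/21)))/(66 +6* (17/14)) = -112/7011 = -0.02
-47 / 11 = -4.27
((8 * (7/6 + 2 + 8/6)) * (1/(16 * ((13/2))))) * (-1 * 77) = -693/26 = -26.65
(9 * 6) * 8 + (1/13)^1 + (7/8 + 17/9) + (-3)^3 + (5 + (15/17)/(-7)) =45969821/111384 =412.71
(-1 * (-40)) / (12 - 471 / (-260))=10400 / 3591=2.90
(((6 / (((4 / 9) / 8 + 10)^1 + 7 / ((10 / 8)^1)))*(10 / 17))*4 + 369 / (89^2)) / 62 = 0.02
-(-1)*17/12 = 17/12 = 1.42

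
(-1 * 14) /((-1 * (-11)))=-14 /11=-1.27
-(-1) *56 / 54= 28 / 27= 1.04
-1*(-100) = 100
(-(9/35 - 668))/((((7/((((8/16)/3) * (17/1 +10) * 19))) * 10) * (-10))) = -3996441/49000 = -81.56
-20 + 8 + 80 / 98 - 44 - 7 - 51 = -5546 / 49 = -113.18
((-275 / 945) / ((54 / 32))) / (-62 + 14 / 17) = 187 / 66339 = 0.00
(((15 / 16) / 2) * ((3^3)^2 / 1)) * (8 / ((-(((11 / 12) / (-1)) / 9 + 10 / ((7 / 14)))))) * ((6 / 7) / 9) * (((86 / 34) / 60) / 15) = -94041 / 2557310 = -0.04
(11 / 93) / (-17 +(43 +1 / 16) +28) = 176 / 80445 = 0.00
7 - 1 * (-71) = 78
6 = 6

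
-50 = -50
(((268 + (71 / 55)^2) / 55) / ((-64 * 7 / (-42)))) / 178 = 2447223 / 947672000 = 0.00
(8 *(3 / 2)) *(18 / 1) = 216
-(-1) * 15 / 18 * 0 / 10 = 0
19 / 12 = 1.58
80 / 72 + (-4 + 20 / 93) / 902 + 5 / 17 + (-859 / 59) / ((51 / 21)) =-52708216 / 11473317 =-4.59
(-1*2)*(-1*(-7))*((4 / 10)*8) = -224 / 5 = -44.80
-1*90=-90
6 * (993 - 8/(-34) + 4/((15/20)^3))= 920494/153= 6016.30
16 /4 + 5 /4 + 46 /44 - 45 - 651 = -30347 /44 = -689.70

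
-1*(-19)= 19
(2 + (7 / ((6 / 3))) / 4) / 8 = 23 / 64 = 0.36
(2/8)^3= 1/64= 0.02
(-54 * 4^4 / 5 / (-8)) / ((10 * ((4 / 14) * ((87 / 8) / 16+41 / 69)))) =26707968 / 281275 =94.95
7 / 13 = 0.54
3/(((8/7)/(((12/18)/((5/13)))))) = 91/20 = 4.55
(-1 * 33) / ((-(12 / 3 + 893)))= 11 / 299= 0.04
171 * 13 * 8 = 17784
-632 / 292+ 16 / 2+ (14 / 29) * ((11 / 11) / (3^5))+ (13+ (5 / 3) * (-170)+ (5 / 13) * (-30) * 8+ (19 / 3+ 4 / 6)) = -2339346418 / 6687603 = -349.80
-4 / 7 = -0.57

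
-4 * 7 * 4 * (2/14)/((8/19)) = -38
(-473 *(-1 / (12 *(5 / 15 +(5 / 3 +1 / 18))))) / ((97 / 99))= 140481 / 7178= 19.57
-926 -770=-1696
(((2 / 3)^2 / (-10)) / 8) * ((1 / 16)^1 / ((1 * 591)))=-1 / 1702080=-0.00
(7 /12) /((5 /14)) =49 /30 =1.63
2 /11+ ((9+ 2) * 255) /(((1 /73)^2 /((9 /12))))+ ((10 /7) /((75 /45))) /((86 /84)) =11210884.77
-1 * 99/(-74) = 99/74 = 1.34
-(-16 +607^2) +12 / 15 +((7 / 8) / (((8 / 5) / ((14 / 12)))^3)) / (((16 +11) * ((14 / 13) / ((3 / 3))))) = -88010609555909 / 238878720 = -368432.19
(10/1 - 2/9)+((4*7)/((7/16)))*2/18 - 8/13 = 1904/117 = 16.27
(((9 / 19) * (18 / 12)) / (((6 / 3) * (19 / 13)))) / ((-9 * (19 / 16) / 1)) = -156 / 6859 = -0.02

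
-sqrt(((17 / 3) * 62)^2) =-1054 / 3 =-351.33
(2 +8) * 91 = 910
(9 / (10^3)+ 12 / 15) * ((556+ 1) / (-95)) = -450613 / 95000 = -4.74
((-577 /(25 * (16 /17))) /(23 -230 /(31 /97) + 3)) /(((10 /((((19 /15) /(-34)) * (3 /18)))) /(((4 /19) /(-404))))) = 17887 /1563770880000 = 0.00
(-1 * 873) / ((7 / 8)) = -6984 / 7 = -997.71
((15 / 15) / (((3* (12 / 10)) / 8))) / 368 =5 / 828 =0.01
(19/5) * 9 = 171/5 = 34.20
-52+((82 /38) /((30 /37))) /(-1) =-54.66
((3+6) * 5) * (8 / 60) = 6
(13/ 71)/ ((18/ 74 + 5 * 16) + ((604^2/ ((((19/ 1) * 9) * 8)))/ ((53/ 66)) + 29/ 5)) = 0.00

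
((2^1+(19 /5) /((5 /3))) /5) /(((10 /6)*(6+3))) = 0.06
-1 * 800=-800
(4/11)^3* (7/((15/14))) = 6272/19965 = 0.31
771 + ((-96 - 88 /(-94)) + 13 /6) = 191225 /282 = 678.10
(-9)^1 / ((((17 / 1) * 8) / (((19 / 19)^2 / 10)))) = -9 / 1360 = -0.01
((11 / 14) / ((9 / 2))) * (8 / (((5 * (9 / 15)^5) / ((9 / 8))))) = 4.04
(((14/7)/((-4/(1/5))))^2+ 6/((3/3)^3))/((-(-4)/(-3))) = -4.51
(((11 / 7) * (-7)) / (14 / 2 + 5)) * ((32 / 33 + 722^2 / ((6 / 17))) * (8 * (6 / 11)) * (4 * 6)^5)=-517465304727552 / 11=-47042300429777.45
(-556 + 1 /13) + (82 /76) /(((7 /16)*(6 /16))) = -2849461 /5187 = -549.35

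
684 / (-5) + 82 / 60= -4063 / 30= -135.43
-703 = -703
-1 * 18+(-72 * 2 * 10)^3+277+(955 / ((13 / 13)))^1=-2985982786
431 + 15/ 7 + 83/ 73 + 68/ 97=21560697/ 49567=434.98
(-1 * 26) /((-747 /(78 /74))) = 338 /9213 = 0.04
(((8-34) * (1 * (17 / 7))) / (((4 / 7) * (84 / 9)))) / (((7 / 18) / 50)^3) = -60415875000 / 2401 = -25162796.75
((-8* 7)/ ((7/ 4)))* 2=-64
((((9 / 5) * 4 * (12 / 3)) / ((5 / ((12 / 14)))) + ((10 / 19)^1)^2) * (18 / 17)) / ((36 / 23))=3788146 / 1073975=3.53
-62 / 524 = -31 / 262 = -0.12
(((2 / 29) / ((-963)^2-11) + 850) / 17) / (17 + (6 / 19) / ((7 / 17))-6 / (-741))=19761929429879 / 7025371626551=2.81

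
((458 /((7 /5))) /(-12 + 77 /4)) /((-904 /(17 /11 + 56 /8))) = -107630 /252329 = -0.43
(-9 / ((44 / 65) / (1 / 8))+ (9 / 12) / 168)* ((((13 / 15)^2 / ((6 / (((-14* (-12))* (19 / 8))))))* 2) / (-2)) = 3278431 / 39600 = 82.79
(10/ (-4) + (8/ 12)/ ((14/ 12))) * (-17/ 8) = 4.10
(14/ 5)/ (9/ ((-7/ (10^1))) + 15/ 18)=-588/ 2525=-0.23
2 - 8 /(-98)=102 /49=2.08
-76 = -76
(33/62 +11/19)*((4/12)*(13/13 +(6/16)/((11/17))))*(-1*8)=-16541/3534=-4.68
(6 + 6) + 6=18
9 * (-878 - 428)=-11754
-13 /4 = -3.25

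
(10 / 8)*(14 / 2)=35 / 4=8.75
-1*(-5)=5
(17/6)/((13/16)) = 136/39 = 3.49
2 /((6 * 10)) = 1 /30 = 0.03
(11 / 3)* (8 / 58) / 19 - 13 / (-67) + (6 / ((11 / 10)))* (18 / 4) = 30171577 / 1218261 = 24.77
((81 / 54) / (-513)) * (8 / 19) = -4 / 3249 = -0.00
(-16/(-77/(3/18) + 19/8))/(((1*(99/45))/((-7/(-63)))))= 640/364023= 0.00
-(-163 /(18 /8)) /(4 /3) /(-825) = -163 /2475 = -0.07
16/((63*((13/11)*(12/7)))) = 44/351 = 0.13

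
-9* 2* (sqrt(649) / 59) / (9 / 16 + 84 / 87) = -5.09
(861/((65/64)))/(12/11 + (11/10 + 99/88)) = 4849152/18967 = 255.66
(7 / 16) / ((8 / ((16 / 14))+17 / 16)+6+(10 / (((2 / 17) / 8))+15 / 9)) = 21 / 33395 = 0.00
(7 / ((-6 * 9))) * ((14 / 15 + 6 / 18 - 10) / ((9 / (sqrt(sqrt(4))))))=917 * sqrt(2) / 7290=0.18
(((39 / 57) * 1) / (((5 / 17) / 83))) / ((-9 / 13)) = -238459 / 855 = -278.90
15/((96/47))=235/32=7.34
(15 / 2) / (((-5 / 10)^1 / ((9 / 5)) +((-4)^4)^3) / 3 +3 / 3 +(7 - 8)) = 405 / 301989883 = 0.00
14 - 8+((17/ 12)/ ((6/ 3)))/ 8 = 1169/ 192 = 6.09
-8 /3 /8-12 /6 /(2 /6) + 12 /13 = -211 /39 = -5.41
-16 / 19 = -0.84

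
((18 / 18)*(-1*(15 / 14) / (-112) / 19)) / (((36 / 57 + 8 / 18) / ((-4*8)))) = -135 / 9016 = -0.01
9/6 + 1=5/2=2.50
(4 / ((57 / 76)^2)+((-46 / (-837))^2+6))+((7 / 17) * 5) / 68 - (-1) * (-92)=-63861813149 / 809857764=-78.86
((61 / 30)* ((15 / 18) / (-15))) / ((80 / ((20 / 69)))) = -61 / 149040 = -0.00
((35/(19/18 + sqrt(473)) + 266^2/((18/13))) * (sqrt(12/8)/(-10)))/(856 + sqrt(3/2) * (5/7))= 98 * sqrt(6) * (-295659 * sqrt(473) - 312287)/(45 * (19 + 18 * sqrt(473)) * (5 * sqrt(6) + 11984))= -7.30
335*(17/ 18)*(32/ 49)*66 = 2004640/ 147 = 13637.01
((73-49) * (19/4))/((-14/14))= -114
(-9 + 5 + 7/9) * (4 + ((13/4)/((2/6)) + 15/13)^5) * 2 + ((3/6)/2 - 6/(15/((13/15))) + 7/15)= -42487816200715043/42772953600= -993333.70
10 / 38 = 5 / 19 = 0.26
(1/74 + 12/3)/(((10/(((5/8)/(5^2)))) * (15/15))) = 297/29600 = 0.01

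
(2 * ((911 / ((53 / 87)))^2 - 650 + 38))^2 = 157751235764698197924 / 7890481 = 19992600674749.51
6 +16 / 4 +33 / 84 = 291 / 28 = 10.39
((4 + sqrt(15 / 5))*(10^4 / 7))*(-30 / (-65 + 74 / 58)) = 362500*sqrt(3) / 539 + 1450000 / 539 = 3855.04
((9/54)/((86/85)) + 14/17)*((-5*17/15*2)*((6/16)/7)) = -8669/14448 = -0.60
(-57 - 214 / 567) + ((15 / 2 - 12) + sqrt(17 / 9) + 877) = sqrt(17) / 3 + 924349 / 1134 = 816.50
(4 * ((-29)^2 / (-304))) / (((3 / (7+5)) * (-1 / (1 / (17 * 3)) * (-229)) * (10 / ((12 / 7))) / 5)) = -1682 / 517769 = -0.00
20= 20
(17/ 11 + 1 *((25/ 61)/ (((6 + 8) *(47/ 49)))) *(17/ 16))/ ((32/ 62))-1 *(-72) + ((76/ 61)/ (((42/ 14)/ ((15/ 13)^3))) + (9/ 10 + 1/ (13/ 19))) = 13845236595811/ 177374179840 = 78.06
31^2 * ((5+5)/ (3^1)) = 3203.33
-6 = -6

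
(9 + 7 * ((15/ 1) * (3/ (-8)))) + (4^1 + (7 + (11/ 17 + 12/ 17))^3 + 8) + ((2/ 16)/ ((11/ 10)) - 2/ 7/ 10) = 8542163011/ 15132040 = 564.51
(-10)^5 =-100000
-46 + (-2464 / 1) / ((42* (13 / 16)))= -4610 / 39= -118.21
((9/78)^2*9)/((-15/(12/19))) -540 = -8669781/16055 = -540.01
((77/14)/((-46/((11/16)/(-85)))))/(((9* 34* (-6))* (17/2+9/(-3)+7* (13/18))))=-0.00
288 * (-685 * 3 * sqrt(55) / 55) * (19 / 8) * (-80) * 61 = 1371885120 * sqrt(55) / 11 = 924924759.22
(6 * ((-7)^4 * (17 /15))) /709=81634 /3545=23.03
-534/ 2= -267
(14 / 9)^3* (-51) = -46648 / 243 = -191.97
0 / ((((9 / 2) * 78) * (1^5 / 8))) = 0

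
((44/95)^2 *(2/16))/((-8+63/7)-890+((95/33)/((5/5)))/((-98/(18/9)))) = -195657/6487206100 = -0.00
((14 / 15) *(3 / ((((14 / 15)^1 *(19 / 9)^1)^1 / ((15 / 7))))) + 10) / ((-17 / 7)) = -1735 / 323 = -5.37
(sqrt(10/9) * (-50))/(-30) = 1.76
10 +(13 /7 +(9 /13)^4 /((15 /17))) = 12113068 /999635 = 12.12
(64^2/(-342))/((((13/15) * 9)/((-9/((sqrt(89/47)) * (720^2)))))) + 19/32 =8 * sqrt(4183)/26709345 + 19/32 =0.59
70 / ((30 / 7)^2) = 343 / 90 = 3.81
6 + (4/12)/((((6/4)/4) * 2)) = 58/9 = 6.44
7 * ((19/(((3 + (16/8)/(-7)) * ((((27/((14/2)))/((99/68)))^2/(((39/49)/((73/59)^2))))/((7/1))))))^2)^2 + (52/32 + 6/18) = 36333977185112374943388335121689335/29863396569178048095069431463936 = 1216.67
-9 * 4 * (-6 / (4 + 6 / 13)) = 1404 / 29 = 48.41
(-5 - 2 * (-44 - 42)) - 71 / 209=34832 / 209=166.66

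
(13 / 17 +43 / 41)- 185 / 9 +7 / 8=-17.87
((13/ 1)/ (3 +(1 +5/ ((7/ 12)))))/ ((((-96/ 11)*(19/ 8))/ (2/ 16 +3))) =-2275/ 14592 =-0.16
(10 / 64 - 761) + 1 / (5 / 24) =-120967 / 160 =-756.04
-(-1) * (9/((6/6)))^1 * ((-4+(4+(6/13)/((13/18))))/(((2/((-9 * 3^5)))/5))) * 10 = -53144100/169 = -314462.13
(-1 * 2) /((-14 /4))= 4 /7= 0.57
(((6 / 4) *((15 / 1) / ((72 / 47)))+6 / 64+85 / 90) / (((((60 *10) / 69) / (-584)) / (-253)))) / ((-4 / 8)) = -1923860323 / 3600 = -534405.65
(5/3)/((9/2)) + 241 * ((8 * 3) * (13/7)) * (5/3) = 3383710/189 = 17903.23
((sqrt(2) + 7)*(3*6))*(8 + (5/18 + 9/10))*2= 1652*sqrt(2)/5 + 11564/5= 2780.06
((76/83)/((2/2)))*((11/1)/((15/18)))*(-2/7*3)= -10.36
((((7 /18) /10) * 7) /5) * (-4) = -49 /225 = -0.22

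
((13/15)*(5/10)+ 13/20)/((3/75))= 325/12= 27.08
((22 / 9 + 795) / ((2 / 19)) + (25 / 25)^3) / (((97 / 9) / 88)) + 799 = 62662.55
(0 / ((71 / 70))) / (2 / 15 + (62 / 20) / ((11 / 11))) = 0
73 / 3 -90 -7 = -218 / 3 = -72.67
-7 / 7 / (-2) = 1 / 2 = 0.50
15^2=225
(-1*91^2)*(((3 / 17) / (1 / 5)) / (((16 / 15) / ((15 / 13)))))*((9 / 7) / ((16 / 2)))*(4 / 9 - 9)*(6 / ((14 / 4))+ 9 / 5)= 83108025 / 2176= 38193.03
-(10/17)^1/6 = -5/51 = -0.10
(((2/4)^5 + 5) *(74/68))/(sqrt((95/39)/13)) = 77441 *sqrt(285)/103360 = 12.65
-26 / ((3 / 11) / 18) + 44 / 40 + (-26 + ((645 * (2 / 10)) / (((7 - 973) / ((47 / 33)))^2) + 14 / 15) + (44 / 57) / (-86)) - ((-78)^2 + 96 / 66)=-10828321569229519 / 1383735040380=-7825.43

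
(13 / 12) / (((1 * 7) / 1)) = 13 / 84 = 0.15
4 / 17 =0.24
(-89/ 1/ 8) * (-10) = 445/ 4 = 111.25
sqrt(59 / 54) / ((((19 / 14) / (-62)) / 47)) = -2244.36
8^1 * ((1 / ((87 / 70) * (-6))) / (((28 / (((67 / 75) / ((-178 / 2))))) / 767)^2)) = -2640829321 / 32561250750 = -0.08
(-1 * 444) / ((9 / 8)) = -1184 / 3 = -394.67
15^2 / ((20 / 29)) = 1305 / 4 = 326.25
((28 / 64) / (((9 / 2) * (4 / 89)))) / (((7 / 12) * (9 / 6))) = 89 / 36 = 2.47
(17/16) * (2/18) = 17/144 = 0.12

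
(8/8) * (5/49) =5/49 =0.10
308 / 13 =23.69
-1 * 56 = -56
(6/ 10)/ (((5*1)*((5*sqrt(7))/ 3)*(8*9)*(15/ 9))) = 3*sqrt(7)/ 35000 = 0.00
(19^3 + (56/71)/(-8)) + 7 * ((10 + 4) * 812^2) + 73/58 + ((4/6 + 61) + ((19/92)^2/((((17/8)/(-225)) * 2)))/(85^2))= 4149776275068499357/64215523716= 64622633.83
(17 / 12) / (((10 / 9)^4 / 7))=260253 / 40000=6.51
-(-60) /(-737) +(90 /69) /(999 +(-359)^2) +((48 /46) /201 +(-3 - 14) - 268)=-62762260865 /220159588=-285.08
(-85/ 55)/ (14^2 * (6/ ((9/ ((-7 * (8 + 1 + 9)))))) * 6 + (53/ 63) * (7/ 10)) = 90/ 5752681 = 0.00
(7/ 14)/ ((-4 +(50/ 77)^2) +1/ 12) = -35574/ 248663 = -0.14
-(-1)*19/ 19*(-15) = -15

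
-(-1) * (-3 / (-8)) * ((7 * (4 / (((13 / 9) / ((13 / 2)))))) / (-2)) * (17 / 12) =-1071 / 32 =-33.47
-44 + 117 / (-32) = -1525 / 32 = -47.66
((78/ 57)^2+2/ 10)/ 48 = 1247/ 28880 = 0.04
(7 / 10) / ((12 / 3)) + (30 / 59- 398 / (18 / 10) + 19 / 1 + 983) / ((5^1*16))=105589 / 10620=9.94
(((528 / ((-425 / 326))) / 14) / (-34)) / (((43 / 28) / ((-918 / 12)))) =-774576 / 18275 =-42.38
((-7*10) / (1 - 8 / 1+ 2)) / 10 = 7 / 5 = 1.40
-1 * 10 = -10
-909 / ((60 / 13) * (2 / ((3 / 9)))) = -1313 / 40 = -32.82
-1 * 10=-10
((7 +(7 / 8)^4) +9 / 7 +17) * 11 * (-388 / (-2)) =791499533 / 14336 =55210.63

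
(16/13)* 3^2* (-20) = -221.54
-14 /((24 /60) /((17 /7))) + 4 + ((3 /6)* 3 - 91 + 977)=1613 /2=806.50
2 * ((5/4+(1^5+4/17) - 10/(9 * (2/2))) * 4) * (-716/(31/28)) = -33720736/4743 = -7109.58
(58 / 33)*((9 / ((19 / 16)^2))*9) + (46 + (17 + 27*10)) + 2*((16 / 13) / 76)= 22403779 / 51623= 433.99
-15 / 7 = -2.14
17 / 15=1.13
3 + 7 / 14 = 7 / 2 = 3.50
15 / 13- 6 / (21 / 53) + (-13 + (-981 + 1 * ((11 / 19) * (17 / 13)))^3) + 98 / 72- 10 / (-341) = -1219682878273594053667 / 1294928470836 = -941892085.74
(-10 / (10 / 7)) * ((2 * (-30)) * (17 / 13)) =7140 / 13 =549.23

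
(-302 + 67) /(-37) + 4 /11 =2733 /407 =6.71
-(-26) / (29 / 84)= 2184 / 29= 75.31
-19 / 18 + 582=10457 / 18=580.94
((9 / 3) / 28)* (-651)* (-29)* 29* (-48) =-2815668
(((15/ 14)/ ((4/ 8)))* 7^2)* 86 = 9030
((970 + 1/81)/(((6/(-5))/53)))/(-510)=4164263/49572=84.00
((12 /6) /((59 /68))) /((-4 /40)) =-1360 /59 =-23.05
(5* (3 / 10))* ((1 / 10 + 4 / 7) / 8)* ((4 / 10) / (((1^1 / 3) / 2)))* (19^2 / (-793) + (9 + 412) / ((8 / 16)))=254.27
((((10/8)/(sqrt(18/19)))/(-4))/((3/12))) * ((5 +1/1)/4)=-1.93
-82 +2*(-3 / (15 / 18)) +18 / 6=-431 / 5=-86.20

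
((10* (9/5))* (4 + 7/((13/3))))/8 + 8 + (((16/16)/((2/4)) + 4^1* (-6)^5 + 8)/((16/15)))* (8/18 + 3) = -31320767/312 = -100387.07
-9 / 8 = -1.12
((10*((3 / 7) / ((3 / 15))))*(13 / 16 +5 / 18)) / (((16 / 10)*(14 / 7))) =19625 / 2688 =7.30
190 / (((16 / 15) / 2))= 1425 / 4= 356.25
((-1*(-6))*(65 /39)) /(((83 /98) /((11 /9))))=10780 /747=14.43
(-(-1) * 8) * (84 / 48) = 14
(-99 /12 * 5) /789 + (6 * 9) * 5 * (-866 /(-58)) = 4031.33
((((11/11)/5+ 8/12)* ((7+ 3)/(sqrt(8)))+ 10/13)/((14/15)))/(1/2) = 150/91+ 65* sqrt(2)/14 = 8.21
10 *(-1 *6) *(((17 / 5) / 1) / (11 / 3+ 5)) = -306 / 13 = -23.54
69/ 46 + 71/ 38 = 64/ 19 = 3.37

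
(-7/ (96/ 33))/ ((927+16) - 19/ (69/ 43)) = -5313/ 2056000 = -0.00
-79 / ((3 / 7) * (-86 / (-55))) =-30415 / 258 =-117.89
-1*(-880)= 880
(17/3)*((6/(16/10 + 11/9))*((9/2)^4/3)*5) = 8365275/1016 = 8233.54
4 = 4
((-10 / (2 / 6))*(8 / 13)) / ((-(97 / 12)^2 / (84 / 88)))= 362880 / 1345487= 0.27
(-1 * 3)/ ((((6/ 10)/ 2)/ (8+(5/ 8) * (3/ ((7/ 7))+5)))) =-130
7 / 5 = 1.40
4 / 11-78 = -854 / 11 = -77.64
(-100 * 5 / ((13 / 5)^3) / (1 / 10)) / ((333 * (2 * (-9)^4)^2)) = -156250 / 31493024130321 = -0.00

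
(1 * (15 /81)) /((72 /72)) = 5 /27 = 0.19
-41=-41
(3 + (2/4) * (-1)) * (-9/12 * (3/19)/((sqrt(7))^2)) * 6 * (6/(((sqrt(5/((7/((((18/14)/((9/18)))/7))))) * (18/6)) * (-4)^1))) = 9 * sqrt(70)/304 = 0.25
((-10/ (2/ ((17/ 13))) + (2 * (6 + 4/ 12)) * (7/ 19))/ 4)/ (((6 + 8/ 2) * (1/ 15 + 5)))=-73/ 7904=-0.01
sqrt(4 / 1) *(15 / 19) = 30 / 19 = 1.58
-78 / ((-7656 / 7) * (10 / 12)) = 273 / 3190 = 0.09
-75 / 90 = -5 / 6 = -0.83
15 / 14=1.07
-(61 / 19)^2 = -10.31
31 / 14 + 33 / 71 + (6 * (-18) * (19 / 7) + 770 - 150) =327559 / 994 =329.54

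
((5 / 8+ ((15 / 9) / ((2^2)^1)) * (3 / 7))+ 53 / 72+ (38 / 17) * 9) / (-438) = -23195 / 469098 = -0.05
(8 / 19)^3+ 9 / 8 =65827 / 54872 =1.20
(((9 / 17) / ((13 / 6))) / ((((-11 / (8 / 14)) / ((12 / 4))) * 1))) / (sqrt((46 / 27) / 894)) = -5832 * sqrt(3427) / 391391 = -0.87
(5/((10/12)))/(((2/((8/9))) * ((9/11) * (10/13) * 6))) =286/405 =0.71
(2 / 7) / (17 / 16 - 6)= -32 / 553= -0.06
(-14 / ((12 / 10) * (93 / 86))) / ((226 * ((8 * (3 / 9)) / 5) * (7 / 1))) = -1075 / 84072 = -0.01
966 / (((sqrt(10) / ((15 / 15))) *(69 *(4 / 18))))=63 *sqrt(10) / 10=19.92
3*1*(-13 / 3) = -13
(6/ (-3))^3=-8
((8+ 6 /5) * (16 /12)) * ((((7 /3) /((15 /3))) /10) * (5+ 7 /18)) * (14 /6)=218638 /30375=7.20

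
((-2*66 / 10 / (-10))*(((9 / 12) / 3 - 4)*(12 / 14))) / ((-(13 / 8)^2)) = 9504 / 5915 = 1.61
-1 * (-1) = 1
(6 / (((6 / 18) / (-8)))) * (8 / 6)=-192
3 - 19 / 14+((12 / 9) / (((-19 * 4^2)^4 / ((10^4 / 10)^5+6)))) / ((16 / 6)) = 3500098218246165 / 59785019392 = 58544.74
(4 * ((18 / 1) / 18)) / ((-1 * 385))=-4 / 385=-0.01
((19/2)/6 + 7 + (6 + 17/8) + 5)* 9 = 1563/8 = 195.38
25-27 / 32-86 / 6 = 943 / 96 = 9.82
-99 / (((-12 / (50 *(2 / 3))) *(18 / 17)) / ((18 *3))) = 14025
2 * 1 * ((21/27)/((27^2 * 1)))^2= 98/43046721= 0.00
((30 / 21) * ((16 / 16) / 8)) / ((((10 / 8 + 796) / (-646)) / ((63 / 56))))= -4845 / 29764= -0.16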